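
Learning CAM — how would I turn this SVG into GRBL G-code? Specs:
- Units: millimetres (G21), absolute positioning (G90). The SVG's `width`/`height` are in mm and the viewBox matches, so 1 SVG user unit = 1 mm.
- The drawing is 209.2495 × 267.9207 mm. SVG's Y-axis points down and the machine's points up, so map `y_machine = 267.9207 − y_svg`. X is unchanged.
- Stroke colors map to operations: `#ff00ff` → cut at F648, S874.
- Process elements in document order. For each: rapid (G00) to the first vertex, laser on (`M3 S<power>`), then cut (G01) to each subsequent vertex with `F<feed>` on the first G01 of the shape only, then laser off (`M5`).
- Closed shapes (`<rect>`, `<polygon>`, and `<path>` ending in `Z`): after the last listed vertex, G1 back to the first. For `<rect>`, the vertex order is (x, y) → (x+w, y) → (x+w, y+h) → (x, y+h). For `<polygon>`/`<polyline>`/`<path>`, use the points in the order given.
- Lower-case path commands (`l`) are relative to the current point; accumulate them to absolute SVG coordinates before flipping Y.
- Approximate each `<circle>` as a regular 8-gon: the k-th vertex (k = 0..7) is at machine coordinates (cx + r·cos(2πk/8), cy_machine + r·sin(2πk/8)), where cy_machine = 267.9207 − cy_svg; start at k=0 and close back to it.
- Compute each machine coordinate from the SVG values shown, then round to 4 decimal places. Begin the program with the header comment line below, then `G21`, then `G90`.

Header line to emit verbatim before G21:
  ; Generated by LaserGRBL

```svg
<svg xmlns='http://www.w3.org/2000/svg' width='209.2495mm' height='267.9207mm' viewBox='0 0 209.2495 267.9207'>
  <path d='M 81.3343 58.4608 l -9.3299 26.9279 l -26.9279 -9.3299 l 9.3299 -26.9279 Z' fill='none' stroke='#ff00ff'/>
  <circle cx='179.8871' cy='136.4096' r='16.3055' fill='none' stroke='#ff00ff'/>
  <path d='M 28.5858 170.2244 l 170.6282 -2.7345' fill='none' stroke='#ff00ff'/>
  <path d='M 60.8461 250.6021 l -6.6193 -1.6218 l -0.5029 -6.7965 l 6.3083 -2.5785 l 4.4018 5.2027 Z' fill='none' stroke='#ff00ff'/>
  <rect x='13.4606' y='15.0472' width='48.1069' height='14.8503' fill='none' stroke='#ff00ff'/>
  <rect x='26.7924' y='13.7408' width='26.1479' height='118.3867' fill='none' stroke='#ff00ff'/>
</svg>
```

1 u = 1 mm; y_m = 267.9207 − y.

[1] `<path>` regular polygon, #ff00ff→cut S874 F648: (81.3343,209.4599) → (72.0044,182.5320) → (45.0765,191.8619) → (54.4064,218.7898) → (81.3343,209.4599) (closed)

[2] `<circle>` circle, #ff00ff→cut S874 F648: (196.1926,131.5111) → (191.4168,143.0408) → (179.8871,147.8166) → (168.3574,143.0408) → (163.5816,131.5111) → (168.3574,119.9814) → (179.8871,115.2056) → (191.4168,119.9814) → (196.1926,131.5111) (closed)

[3] `<path>` line segment, #ff00ff→cut S874 F648: (28.5858,97.6963) → (199.2140,100.4308)

[4] `<path>` regular polygon, #ff00ff→cut S874 F648: (60.8461,17.3186) → (54.2268,18.9404) → (53.7239,25.7369) → (60.0322,28.3154) → (64.4340,23.1127) → (60.8461,17.3186) (closed)

[5] `<rect>` rectangle, #ff00ff→cut S874 F648: (13.4606,252.8735) → (61.5675,252.8735) → (61.5675,238.0232) → (13.4606,238.0232) → (13.4606,252.8735) (closed)

[6] `<rect>` rectangle, #ff00ff→cut S874 F648: (26.7924,254.1799) → (52.9403,254.1799) → (52.9403,135.7932) → (26.7924,135.7932) → (26.7924,254.1799) (closed)

; Generated by LaserGRBL
G21
G90
G00 X81.3343 Y209.4599
M3 S874
G01 X72.0044 Y182.5320 F648
G01 X45.0765 Y191.8619
G01 X54.4064 Y218.7898
G01 X81.3343 Y209.4599
M5
G00 X196.1926 Y131.5111
M3 S874
G01 X191.4168 Y143.0408 F648
G01 X179.8871 Y147.8166
G01 X168.3574 Y143.0408
G01 X163.5816 Y131.5111
G01 X168.3574 Y119.9814
G01 X179.8871 Y115.2056
G01 X191.4168 Y119.9814
G01 X196.1926 Y131.5111
M5
G00 X28.5858 Y97.6963
M3 S874
G01 X199.2140 Y100.4308 F648
M5
G00 X60.8461 Y17.3186
M3 S874
G01 X54.2268 Y18.9404 F648
G01 X53.7239 Y25.7369
G01 X60.0322 Y28.3154
G01 X64.4340 Y23.1127
G01 X60.8461 Y17.3186
M5
G00 X13.4606 Y252.8735
M3 S874
G01 X61.5675 Y252.8735 F648
G01 X61.5675 Y238.0232
G01 X13.4606 Y238.0232
G01 X13.4606 Y252.8735
M5
G00 X26.7924 Y254.1799
M3 S874
G01 X52.9403 Y254.1799 F648
G01 X52.9403 Y135.7932
G01 X26.7924 Y135.7932
G01 X26.7924 Y254.1799
M5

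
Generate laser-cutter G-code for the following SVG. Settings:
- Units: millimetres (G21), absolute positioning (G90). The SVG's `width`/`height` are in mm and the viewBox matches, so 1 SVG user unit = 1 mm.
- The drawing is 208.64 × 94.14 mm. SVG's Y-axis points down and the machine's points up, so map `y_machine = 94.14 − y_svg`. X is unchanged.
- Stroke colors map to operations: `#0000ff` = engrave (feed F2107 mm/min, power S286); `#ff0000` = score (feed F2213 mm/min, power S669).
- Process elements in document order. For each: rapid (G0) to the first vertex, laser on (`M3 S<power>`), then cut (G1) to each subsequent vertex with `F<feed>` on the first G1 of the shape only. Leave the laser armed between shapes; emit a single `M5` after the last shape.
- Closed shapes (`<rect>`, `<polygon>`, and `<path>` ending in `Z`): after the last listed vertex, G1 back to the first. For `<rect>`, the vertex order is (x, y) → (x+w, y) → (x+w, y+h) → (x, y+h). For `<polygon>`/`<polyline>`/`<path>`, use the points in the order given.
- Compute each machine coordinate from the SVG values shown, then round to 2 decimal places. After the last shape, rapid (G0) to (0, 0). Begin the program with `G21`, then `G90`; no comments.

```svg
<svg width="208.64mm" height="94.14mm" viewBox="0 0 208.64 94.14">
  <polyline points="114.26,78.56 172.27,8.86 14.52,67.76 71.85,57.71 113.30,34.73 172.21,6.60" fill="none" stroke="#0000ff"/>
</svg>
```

Since the viewBox matches the mm dimensions, user units are millimetres directly. The only transform is the Y-flip y_m = 94.14 − y_svg.

Shape 1 is a open polyline drawn with `<polyline>`. Its stroke #0000ff means engrave at S286, F2107. After flipping Y the toolpath is (114.26,15.58) → (172.27,85.28) → (14.52,26.38) → (71.85,36.43) → (113.30,59.41) → (172.21,87.54).

G21
G90
G0 X114.26 Y15.58
M3 S286
G1 X172.27 Y85.28 F2107
G1 X14.52 Y26.38
G1 X71.85 Y36.43
G1 X113.30 Y59.41
G1 X172.21 Y87.54
M5
G0 X0.00 Y0.00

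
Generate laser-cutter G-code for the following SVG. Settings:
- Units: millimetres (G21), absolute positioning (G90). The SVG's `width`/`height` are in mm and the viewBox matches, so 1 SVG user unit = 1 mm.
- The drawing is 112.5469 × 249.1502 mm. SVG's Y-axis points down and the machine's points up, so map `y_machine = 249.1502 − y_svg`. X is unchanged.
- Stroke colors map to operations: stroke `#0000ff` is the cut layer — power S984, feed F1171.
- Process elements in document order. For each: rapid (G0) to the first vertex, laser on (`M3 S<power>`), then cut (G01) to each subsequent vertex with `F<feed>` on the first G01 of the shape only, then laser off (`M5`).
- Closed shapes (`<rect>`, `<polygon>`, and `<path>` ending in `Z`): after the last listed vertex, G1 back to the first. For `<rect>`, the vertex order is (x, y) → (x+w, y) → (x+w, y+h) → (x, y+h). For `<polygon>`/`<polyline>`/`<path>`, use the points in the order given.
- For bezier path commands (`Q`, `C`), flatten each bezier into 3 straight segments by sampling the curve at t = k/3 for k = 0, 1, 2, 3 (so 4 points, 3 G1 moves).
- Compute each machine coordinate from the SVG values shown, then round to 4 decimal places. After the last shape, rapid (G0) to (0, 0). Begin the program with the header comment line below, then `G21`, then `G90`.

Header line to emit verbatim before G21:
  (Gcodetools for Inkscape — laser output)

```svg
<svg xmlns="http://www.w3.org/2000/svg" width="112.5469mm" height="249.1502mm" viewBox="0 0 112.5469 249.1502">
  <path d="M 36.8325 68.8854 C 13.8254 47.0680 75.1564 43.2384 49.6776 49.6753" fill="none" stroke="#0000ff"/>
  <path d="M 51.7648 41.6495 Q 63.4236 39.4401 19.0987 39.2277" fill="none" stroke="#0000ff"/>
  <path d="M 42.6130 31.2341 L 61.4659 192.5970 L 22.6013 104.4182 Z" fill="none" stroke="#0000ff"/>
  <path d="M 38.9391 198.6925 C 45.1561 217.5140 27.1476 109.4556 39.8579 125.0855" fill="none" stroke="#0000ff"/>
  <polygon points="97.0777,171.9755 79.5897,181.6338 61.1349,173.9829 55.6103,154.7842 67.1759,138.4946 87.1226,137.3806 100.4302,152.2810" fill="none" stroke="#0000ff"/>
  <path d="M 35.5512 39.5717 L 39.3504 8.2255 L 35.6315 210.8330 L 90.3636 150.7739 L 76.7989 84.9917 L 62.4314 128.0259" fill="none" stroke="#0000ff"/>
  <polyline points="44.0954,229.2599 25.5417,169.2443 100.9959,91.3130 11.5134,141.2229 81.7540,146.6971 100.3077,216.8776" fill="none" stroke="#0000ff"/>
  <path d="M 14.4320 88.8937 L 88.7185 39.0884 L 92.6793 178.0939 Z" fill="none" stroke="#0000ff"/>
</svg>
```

viewBox `0 0 112.5469 249.1502` with mm width/height → 1 unit = 1 mm. Flip: y_m = 249.1502 − y_svg.

**Shape 1** — `<path>` cubic bezier, stroke `#0000ff` → cut (S984, F1171). Control points (SVG): P0=(36.8325,68.8854), P1=(13.8254,47.0680), P2=(75.1564,43.2384), P3=(49.6776,49.6753); sampled at t=k/3. Machine vertices: (36.8325,180.2648) → (35.5993,196.3722) → (52.5586,202.2037) → (49.6776,199.4749). Open path.

**Shape 2** — `<path>` quadratic bezier, stroke `#0000ff` → cut (S984, F1171). Control points (SVG): P0=(51.7648,41.6495), P1=(63.4236,39.4401), P2=(19.0987,39.2277); sampled at t=k/3. Machine vertices: (51.7648,207.5007) → (53.3169,208.7517) → (42.4282,209.5590) → (19.0987,209.9225). Open path.

**Shape 3** — `<path>` closed polygon, stroke `#0000ff` → cut (S984, F1171). Machine vertices: (42.6130,217.9161) → (61.4659,56.5532) → (22.6013,144.7320) → (42.6130,217.9161). Closed: final G1 returns to the first vertex.

**Shape 4** — `<path>` cubic bezier, stroke `#0000ff` → cut (S984, F1171). Control points (SVG): P0=(38.9391,198.6925), P1=(45.1561,217.5140), P2=(27.1476,109.4556), P3=(39.8579,125.0855); sampled at t=k/3. Machine vertices: (38.9391,50.4577) → (39.1159,64.6492) → (35.3522,107.7455) → (39.8579,124.0647). Open path.

**Shape 5** — `<polygon>` regular polygon, stroke `#0000ff` → cut (S984, F1171). Machine vertices: (97.0777,77.1747) → (79.5897,67.5164) → (61.1349,75.1673) → (55.6103,94.3660) → (67.1759,110.6556) → (87.1226,111.7696) → (100.4302,96.8692) → (97.0777,77.1747). Closed: final G1 returns to the first vertex.

**Shape 6** — `<path>` open polyline, stroke `#0000ff` → cut (S984, F1171). Machine vertices: (35.5512,209.5785) → (39.3504,240.9247) → (35.6315,38.3172) → (90.3636,98.3763) → (76.7989,164.1585) → (62.4314,121.1243). Open path.

**Shape 7** — `<polyline>` open polyline, stroke `#0000ff` → cut (S984, F1171). Machine vertices: (44.0954,19.8903) → (25.5417,79.9059) → (100.9959,157.8372) → (11.5134,107.9273) → (81.7540,102.4531) → (100.3077,32.2726). Open path.

**Shape 8** — `<path>` closed polygon, stroke `#0000ff` → cut (S984, F1171). Machine vertices: (14.4320,160.2565) → (88.7185,210.0618) → (92.6793,71.0563) → (14.4320,160.2565). Closed: final G1 returns to the first vertex.

(Gcodetools for Inkscape — laser output)
G21
G90
G0 X36.8325 Y180.2648
M3 S984
G01 X35.5993 Y196.3722 F1171
G01 X52.5586 Y202.2037
G01 X49.6776 Y199.4749
M5
G0 X51.7648 Y207.5007
M3 S984
G01 X53.3169 Y208.7517 F1171
G01 X42.4282 Y209.5590
G01 X19.0987 Y209.9225
M5
G0 X42.6130 Y217.9161
M3 S984
G01 X61.4659 Y56.5532 F1171
G01 X22.6013 Y144.7320
G01 X42.6130 Y217.9161
M5
G0 X38.9391 Y50.4577
M3 S984
G01 X39.1159 Y64.6492 F1171
G01 X35.3522 Y107.7455
G01 X39.8579 Y124.0647
M5
G0 X97.0777 Y77.1747
M3 S984
G01 X79.5897 Y67.5164 F1171
G01 X61.1349 Y75.1673
G01 X55.6103 Y94.3660
G01 X67.1759 Y110.6556
G01 X87.1226 Y111.7696
G01 X100.4302 Y96.8692
G01 X97.0777 Y77.1747
M5
G0 X35.5512 Y209.5785
M3 S984
G01 X39.3504 Y240.9247 F1171
G01 X35.6315 Y38.3172
G01 X90.3636 Y98.3763
G01 X76.7989 Y164.1585
G01 X62.4314 Y121.1243
M5
G0 X44.0954 Y19.8903
M3 S984
G01 X25.5417 Y79.9059 F1171
G01 X100.9959 Y157.8372
G01 X11.5134 Y107.9273
G01 X81.7540 Y102.4531
G01 X100.3077 Y32.2726
M5
G0 X14.4320 Y160.2565
M3 S984
G01 X88.7185 Y210.0618 F1171
G01 X92.6793 Y71.0563
G01 X14.4320 Y160.2565
M5
G0 X0.0000 Y0.0000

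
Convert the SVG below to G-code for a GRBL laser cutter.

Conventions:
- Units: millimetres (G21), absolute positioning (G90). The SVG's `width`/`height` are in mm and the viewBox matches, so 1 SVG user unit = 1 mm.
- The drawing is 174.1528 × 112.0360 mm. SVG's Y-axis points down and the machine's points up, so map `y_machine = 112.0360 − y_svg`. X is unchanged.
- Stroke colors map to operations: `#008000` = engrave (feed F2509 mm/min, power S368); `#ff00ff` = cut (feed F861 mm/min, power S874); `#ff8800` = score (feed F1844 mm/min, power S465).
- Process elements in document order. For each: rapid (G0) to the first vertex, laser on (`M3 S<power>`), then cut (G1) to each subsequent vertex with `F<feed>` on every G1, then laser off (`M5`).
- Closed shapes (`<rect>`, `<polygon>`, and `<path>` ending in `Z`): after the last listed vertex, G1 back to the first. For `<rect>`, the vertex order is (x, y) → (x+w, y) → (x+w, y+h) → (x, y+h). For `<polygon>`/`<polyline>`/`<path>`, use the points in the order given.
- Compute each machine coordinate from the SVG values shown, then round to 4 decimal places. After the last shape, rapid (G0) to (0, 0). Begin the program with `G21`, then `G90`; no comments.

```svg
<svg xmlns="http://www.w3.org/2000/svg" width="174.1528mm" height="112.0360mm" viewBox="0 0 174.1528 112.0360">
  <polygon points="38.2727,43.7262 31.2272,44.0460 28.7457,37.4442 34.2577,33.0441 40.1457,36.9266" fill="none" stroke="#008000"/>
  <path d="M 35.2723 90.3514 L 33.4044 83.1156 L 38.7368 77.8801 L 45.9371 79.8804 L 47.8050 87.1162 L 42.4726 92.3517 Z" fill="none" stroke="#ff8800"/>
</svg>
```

G21
G90
G0 X38.2727 Y68.3098
M3 S368
G1 X31.2272 Y67.9900 F2509
G1 X28.7457 Y74.5918 F2509
G1 X34.2577 Y78.9919 F2509
G1 X40.1457 Y75.1094 F2509
G1 X38.2727 Y68.3098 F2509
M5
G0 X35.2723 Y21.6846
M3 S465
G1 X33.4044 Y28.9204 F1844
G1 X38.7368 Y34.1559 F1844
G1 X45.9371 Y32.1556 F1844
G1 X47.8050 Y24.9198 F1844
G1 X42.4726 Y19.6843 F1844
G1 X35.2723 Y21.6846 F1844
M5
G0 X0.0000 Y0.0000

Since the viewBox matches the mm dimensions, user units are millimetres directly. The only transform is the Y-flip y_m = 112.0360 − y_svg.

Shape 1 is a regular polygon drawn with `<polygon>`. Its stroke #008000 means engrave at S368, F2509. After flipping Y the toolpath is (38.2727,68.3098) → (31.2272,67.9900) → (28.7457,74.5918) → (34.2577,78.9919) → (40.1457,75.1094) → (38.2727,68.3098), returning to the start.

Shape 2 is a regular polygon drawn with `<path>`. Its stroke #ff8800 means score at S465, F1844. After flipping Y the toolpath is (35.2723,21.6846) → (33.4044,28.9204) → (38.7368,34.1559) → (45.9371,32.1556) → (47.8050,24.9198) → (42.4726,19.6843) → (35.2723,21.6846), returning to the start.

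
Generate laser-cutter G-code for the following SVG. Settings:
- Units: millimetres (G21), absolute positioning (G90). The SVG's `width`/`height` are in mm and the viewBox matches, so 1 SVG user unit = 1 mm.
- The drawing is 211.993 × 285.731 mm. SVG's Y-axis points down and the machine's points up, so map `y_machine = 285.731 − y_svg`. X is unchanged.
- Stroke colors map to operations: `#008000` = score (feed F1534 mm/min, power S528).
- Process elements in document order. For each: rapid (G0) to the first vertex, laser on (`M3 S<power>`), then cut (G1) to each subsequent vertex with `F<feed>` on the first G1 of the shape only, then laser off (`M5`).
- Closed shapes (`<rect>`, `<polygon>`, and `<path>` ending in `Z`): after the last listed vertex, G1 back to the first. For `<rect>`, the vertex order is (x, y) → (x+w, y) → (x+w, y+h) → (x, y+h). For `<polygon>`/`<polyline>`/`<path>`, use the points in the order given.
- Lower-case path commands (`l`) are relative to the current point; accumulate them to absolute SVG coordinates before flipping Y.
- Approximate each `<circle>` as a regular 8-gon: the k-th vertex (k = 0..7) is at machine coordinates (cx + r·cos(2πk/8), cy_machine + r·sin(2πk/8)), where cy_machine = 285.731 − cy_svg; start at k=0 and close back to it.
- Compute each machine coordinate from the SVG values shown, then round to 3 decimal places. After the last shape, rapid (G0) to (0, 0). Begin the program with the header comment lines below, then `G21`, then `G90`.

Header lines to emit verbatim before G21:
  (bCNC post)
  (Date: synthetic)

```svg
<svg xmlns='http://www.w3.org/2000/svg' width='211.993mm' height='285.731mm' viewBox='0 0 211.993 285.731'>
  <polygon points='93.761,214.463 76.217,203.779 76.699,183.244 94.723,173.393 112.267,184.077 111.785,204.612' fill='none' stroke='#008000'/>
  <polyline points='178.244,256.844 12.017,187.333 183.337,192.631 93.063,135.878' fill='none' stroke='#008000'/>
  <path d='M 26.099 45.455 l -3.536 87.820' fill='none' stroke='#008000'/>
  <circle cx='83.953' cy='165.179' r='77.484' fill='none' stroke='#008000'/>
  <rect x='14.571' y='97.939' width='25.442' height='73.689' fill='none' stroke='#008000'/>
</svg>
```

viewBox `0 0 211.993 285.731` with mm width/height → 1 unit = 1 mm. Flip: y_m = 285.731 − y_svg.

**Shape 1** — `<polygon>` regular polygon, stroke `#008000` → score (S528, F1534). Machine vertices: (93.761,71.268) → (76.217,81.952) → (76.699,102.487) → (94.723,112.338) → (112.267,101.654) → (111.785,81.119) → (93.761,71.268). Closed: final G1 returns to the first vertex.

**Shape 2** — `<polyline>` open polyline, stroke `#008000` → score (S528, F1534). Machine vertices: (178.244,28.887) → (12.017,98.398) → (183.337,93.100) → (93.063,149.853). Open path.

**Shape 3** — `<path>` line segment, stroke `#008000` → score (S528, F1534). Machine vertices: (26.099,240.276) → (22.563,152.456). Open path.

**Shape 4** — `<circle>` circle, stroke `#008000` → score (S528, F1534). Machine vertices: (161.437,120.552) → (138.742,175.341) → (83.953,198.036) → (29.164,175.341) → (6.469,120.552) → (29.164,65.763) → (83.953,43.068) → (138.742,65.763) → (161.437,120.552). Closed: final G1 returns to the first vertex.

**Shape 5** — `<rect>` rectangle, stroke `#008000` → score (S528, F1534). Machine vertices: (14.571,187.792) → (40.013,187.792) → (40.013,114.103) → (14.571,114.103) → (14.571,187.792). Closed: final G1 returns to the first vertex.

(bCNC post)
(Date: synthetic)
G21
G90
G0 X93.761 Y71.268
M3 S528
G1 X76.217 Y81.952 F1534
G1 X76.699 Y102.487
G1 X94.723 Y112.338
G1 X112.267 Y101.654
G1 X111.785 Y81.119
G1 X93.761 Y71.268
M5
G0 X178.244 Y28.887
M3 S528
G1 X12.017 Y98.398 F1534
G1 X183.337 Y93.100
G1 X93.063 Y149.853
M5
G0 X26.099 Y240.276
M3 S528
G1 X22.563 Y152.456 F1534
M5
G0 X161.437 Y120.552
M3 S528
G1 X138.742 Y175.341 F1534
G1 X83.953 Y198.036
G1 X29.164 Y175.341
G1 X6.469 Y120.552
G1 X29.164 Y65.763
G1 X83.953 Y43.068
G1 X138.742 Y65.763
G1 X161.437 Y120.552
M5
G0 X14.571 Y187.792
M3 S528
G1 X40.013 Y187.792 F1534
G1 X40.013 Y114.103
G1 X14.571 Y114.103
G1 X14.571 Y187.792
M5
G0 X0.000 Y0.000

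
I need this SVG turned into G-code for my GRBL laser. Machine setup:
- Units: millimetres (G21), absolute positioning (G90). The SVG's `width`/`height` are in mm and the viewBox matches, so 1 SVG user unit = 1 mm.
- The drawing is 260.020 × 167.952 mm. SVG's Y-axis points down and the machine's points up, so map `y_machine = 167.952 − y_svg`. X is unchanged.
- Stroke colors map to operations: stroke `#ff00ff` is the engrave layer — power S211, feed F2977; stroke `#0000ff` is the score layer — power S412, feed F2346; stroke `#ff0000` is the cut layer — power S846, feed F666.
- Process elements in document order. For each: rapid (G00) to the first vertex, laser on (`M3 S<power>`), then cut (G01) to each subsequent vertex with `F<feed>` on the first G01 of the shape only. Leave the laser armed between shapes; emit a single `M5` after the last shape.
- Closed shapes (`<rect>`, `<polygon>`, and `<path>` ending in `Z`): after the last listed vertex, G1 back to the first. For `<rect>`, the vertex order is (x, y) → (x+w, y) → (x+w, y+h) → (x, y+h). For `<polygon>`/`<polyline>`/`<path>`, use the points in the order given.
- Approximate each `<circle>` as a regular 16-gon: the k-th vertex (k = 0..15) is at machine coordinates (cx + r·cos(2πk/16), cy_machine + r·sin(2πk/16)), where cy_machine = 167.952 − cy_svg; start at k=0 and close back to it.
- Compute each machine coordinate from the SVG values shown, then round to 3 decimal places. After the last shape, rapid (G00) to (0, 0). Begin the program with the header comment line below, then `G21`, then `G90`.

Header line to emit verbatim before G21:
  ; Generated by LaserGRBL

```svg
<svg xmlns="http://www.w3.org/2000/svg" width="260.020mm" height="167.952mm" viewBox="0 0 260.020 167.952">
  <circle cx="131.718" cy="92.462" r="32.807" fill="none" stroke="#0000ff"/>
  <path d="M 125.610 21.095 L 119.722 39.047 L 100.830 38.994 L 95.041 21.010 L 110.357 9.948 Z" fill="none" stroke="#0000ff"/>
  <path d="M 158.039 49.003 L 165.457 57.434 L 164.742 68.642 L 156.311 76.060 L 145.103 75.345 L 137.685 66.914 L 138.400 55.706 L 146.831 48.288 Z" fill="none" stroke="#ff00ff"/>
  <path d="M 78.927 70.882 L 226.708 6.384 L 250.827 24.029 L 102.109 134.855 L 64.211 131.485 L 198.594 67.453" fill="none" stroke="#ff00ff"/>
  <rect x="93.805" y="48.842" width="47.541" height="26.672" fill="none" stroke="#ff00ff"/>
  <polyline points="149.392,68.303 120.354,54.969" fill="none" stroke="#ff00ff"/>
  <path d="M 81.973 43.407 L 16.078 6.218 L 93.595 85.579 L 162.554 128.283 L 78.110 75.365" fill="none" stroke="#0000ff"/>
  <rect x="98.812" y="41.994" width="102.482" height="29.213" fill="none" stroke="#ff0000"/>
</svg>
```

Since the viewBox matches the mm dimensions, user units are millimetres directly. The only transform is the Y-flip y_m = 167.952 − y_svg.

Shape 1 is a circle drawn with `<circle>`. Its stroke #0000ff means score at S412, F2346. After flipping Y the toolpath is (164.525,75.490) → (162.028,88.045) → (154.916,98.688) → (144.273,105.800) → (131.718,108.297) → (119.163,105.800) → (108.520,98.688) → (101.408,88.045) → (98.911,75.490) → (101.408,62.935) → (108.520,52.292) → (119.163,45.180) → (131.718,42.683) → (144.273,45.180) → (154.916,52.292) → (162.028,62.935) → (164.525,75.490), returning to the start.

Shape 2 is a regular polygon drawn with `<path>`. Its stroke #0000ff means score at S412, F2346. After flipping Y the toolpath is (125.610,146.857) → (119.722,128.905) → (100.830,128.958) → (95.041,146.942) → (110.357,158.004) → (125.610,146.857), returning to the start.

Shape 3 is a regular polygon drawn with `<path>`. Its stroke #ff00ff means engrave at S211, F2977. After flipping Y the toolpath is (158.039,118.949) → (165.457,110.518) → (164.742,99.310) → (156.311,91.892) → (145.103,92.607) → (137.685,101.038) → (138.400,112.246) → (146.831,119.664) → (158.039,118.949), returning to the start.

Shape 4 is a open polyline drawn with `<path>`. Its stroke #ff00ff means engrave at S211, F2977. After flipping Y the toolpath is (78.927,97.070) → (226.708,161.568) → (250.827,143.923) → (102.109,33.097) → (64.211,36.467) → (198.594,100.499).

Shape 5 is a rectangle drawn with `<rect>`. Its stroke #ff00ff means engrave at S211, F2977. After flipping Y the toolpath is (93.805,119.110) → (141.346,119.110) → (141.346,92.438) → (93.805,92.438) → (93.805,119.110), returning to the start.

Shape 6 is a line segment drawn with `<polyline>`. Its stroke #ff00ff means engrave at S211, F2977. After flipping Y the toolpath is (149.392,99.649) → (120.354,112.983).

Shape 7 is a open polyline drawn with `<path>`. Its stroke #0000ff means score at S412, F2346. After flipping Y the toolpath is (81.973,124.545) → (16.078,161.734) → (93.595,82.373) → (162.554,39.669) → (78.110,92.587).

Shape 8 is a rectangle drawn with `<rect>`. Its stroke #ff0000 means cut at S846, F666. After flipping Y the toolpath is (98.812,125.958) → (201.294,125.958) → (201.294,96.745) → (98.812,96.745) → (98.812,125.958), returning to the start.

; Generated by LaserGRBL
G21
G90
G00 X164.525 Y75.490
M3 S412
G01 X162.028 Y88.045 F2346
G01 X154.916 Y98.688
G01 X144.273 Y105.800
G01 X131.718 Y108.297
G01 X119.163 Y105.800
G01 X108.520 Y98.688
G01 X101.408 Y88.045
G01 X98.911 Y75.490
G01 X101.408 Y62.935
G01 X108.520 Y52.292
G01 X119.163 Y45.180
G01 X131.718 Y42.683
G01 X144.273 Y45.180
G01 X154.916 Y52.292
G01 X162.028 Y62.935
G01 X164.525 Y75.490
G00 X125.610 Y146.857
M3 S412
G01 X119.722 Y128.905 F2346
G01 X100.830 Y128.958
G01 X95.041 Y146.942
G01 X110.357 Y158.004
G01 X125.610 Y146.857
G00 X158.039 Y118.949
M3 S211
G01 X165.457 Y110.518 F2977
G01 X164.742 Y99.310
G01 X156.311 Y91.892
G01 X145.103 Y92.607
G01 X137.685 Y101.038
G01 X138.400 Y112.246
G01 X146.831 Y119.664
G01 X158.039 Y118.949
G00 X78.927 Y97.070
M3 S211
G01 X226.708 Y161.568 F2977
G01 X250.827 Y143.923
G01 X102.109 Y33.097
G01 X64.211 Y36.467
G01 X198.594 Y100.499
G00 X93.805 Y119.110
M3 S211
G01 X141.346 Y119.110 F2977
G01 X141.346 Y92.438
G01 X93.805 Y92.438
G01 X93.805 Y119.110
G00 X149.392 Y99.649
M3 S211
G01 X120.354 Y112.983 F2977
G00 X81.973 Y124.545
M3 S412
G01 X16.078 Y161.734 F2346
G01 X93.595 Y82.373
G01 X162.554 Y39.669
G01 X78.110 Y92.587
G00 X98.812 Y125.958
M3 S846
G01 X201.294 Y125.958 F666
G01 X201.294 Y96.745
G01 X98.812 Y96.745
G01 X98.812 Y125.958
M5
G00 X0.000 Y0.000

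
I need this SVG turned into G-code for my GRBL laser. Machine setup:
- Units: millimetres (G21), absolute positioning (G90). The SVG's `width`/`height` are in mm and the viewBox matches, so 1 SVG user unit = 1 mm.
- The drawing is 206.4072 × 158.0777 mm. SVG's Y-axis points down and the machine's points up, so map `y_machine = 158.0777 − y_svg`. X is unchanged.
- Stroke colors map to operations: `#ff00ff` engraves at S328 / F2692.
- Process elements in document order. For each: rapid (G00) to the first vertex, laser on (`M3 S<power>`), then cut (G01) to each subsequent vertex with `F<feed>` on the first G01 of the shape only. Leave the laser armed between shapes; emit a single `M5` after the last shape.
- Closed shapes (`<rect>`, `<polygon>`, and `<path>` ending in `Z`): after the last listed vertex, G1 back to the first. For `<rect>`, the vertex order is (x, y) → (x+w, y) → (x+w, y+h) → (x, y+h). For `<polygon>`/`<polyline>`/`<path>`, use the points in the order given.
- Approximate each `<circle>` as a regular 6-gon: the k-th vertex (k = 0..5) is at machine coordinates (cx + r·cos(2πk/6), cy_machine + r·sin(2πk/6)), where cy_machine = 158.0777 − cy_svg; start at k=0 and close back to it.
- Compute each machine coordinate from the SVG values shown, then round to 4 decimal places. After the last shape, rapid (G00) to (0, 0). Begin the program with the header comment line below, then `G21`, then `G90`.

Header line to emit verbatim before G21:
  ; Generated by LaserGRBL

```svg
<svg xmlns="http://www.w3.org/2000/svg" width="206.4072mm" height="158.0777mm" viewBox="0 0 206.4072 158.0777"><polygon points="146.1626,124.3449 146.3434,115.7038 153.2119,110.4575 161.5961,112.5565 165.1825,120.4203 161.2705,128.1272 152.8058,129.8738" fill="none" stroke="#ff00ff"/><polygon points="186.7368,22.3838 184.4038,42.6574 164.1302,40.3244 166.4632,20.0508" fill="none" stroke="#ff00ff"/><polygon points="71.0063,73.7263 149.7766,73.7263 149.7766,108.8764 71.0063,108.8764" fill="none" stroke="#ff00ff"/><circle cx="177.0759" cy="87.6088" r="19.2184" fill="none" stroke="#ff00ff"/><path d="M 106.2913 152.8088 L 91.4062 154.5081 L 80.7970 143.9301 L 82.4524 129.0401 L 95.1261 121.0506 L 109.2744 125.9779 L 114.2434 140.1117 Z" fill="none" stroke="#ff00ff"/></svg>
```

; Generated by LaserGRBL
G21
G90
G00 X146.1626 Y33.7328
M3 S328
G01 X146.3434 Y42.3739 F2692
G01 X153.2119 Y47.6202
G01 X161.5961 Y45.5212
G01 X165.1825 Y37.6574
G01 X161.2705 Y29.9505
G01 X152.8058 Y28.2039
G01 X146.1626 Y33.7328
G00 X186.7368 Y135.6939
M3 S328
G01 X184.4038 Y115.4203 F2692
G01 X164.1302 Y117.7533
G01 X166.4632 Y138.0269
G01 X186.7368 Y135.6939
G00 X71.0063 Y84.3514
M3 S328
G01 X149.7766 Y84.3514 F2692
G01 X149.7766 Y49.2013
G01 X71.0063 Y49.2013
G01 X71.0063 Y84.3514
G00 X196.2943 Y70.4689
M3 S328
G01 X186.6851 Y87.1125 F2692
G01 X167.4667 Y87.1125
G01 X157.8575 Y70.4689
G01 X167.4667 Y53.8253
G01 X186.6851 Y53.8253
G01 X196.2943 Y70.4689
G00 X106.2913 Y5.2689
M3 S328
G01 X91.4062 Y3.5696 F2692
G01 X80.7970 Y14.1476
G01 X82.4524 Y29.0376
G01 X95.1261 Y37.0271
G01 X109.2744 Y32.0998
G01 X114.2434 Y17.9660
G01 X106.2913 Y5.2689
M5
G00 X0.0000 Y0.0000

Since the viewBox matches the mm dimensions, user units are millimetres directly. The only transform is the Y-flip y_m = 158.0777 − y_svg.

Shape 1 is a regular polygon drawn with `<polygon>`. Its stroke #ff00ff means engrave at S328, F2692. After flipping Y the toolpath is (146.1626,33.7328) → (146.3434,42.3739) → (153.2119,47.6202) → (161.5961,45.5212) → (165.1825,37.6574) → (161.2705,29.9505) → (152.8058,28.2039) → (146.1626,33.7328), returning to the start.

Shape 2 is a regular polygon drawn with `<polygon>`. Its stroke #ff00ff means engrave at S328, F2692. After flipping Y the toolpath is (186.7368,135.6939) → (184.4038,115.4203) → (164.1302,117.7533) → (166.4632,138.0269) → (186.7368,135.6939), returning to the start.

Shape 3 is a rectangle drawn with `<polygon>`. Its stroke #ff00ff means engrave at S328, F2692. After flipping Y the toolpath is (71.0063,84.3514) → (149.7766,84.3514) → (149.7766,49.2013) → (71.0063,49.2013) → (71.0063,84.3514), returning to the start.

Shape 4 is a circle drawn with `<circle>`. Its stroke #ff00ff means engrave at S328, F2692. After flipping Y the toolpath is (196.2943,70.4689) → (186.6851,87.1125) → (167.4667,87.1125) → (157.8575,70.4689) → (167.4667,53.8253) → (186.6851,53.8253) → (196.2943,70.4689), returning to the start.

Shape 5 is a regular polygon drawn with `<path>`. Its stroke #ff00ff means engrave at S328, F2692. After flipping Y the toolpath is (106.2913,5.2689) → (91.4062,3.5696) → (80.7970,14.1476) → (82.4524,29.0376) → (95.1261,37.0271) → (109.2744,32.0998) → (114.2434,17.9660) → (106.2913,5.2689), returning to the start.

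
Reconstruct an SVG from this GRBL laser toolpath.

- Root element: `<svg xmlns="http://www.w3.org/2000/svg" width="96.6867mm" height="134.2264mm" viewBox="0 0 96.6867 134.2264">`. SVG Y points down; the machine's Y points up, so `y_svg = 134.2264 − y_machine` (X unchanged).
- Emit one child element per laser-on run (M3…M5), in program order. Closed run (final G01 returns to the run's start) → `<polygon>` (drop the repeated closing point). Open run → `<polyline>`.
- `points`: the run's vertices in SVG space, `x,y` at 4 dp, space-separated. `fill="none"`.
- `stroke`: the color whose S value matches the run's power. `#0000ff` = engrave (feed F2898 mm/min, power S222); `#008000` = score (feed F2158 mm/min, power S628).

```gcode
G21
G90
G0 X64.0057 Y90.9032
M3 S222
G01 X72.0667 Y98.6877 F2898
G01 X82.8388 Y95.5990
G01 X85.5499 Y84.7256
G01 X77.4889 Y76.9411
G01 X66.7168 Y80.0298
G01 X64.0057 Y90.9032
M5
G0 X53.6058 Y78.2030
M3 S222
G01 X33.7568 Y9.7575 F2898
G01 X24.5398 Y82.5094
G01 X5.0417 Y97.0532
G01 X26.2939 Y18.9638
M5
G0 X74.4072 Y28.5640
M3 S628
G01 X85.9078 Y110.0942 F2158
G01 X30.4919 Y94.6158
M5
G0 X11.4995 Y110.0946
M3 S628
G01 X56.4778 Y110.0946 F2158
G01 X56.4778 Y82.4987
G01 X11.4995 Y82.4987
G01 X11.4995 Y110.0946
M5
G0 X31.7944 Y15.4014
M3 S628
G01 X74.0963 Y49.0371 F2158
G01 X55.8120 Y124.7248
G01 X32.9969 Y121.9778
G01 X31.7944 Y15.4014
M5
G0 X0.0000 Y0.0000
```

Each laser-on run becomes one SVG element. Flip Y back into SVG space with y_svg = 134.2264 − y_machine.

Run 1: S222 ⇒ engrave layer `#0000ff`. The run returns to its start, so emit a `<polygon>` with points (Y-flipped): 64.0057,43.3232 72.0667,35.5387 82.8388,38.6274 85.5499,49.5008 77.4889,57.2853 66.7168,54.1966.

Run 2: S222 ⇒ engrave layer `#0000ff`. The run is open, so emit a `<polyline>` with points (Y-flipped): 53.6058,56.0234 33.7568,124.4689 24.5398,51.7170 5.0417,37.1732 26.2939,115.2626.

Run 3: power S628 maps to stroke `#008000` (score). The run is open, so emit a `<polyline>` with points (Y-flipped): 74.4072,105.6624 85.9078,24.1322 30.4919,39.6106.

Run 4: S628 ⇒ score layer `#008000`. The run returns to its start, so emit a `<polygon>` with points (Y-flipped): 11.4995,24.1318 56.4778,24.1318 56.4778,51.7277 11.4995,51.7277.

Run 5: power S628 maps to stroke `#008000` (score). The run returns to its start, so emit a `<polygon>` with points (Y-flipped): 31.7944,118.8250 74.0963,85.1893 55.8120,9.5016 32.9969,12.2486.

<svg xmlns="http://www.w3.org/2000/svg" width="96.6867mm" height="134.2264mm" viewBox="0 0 96.6867 134.2264">
  <polygon points="64.0057,43.3232 72.0667,35.5387 82.8388,38.6274 85.5499,49.5008 77.4889,57.2853 66.7168,54.1966" fill="none" stroke="#0000ff"/>
  <polyline points="53.6058,56.0234 33.7568,124.4689 24.5398,51.7170 5.0417,37.1732 26.2939,115.2626" fill="none" stroke="#0000ff"/>
  <polyline points="74.4072,105.6624 85.9078,24.1322 30.4919,39.6106" fill="none" stroke="#008000"/>
  <polygon points="11.4995,24.1318 56.4778,24.1318 56.4778,51.7277 11.4995,51.7277" fill="none" stroke="#008000"/>
  <polygon points="31.7944,118.8250 74.0963,85.1893 55.8120,9.5016 32.9969,12.2486" fill="none" stroke="#008000"/>
</svg>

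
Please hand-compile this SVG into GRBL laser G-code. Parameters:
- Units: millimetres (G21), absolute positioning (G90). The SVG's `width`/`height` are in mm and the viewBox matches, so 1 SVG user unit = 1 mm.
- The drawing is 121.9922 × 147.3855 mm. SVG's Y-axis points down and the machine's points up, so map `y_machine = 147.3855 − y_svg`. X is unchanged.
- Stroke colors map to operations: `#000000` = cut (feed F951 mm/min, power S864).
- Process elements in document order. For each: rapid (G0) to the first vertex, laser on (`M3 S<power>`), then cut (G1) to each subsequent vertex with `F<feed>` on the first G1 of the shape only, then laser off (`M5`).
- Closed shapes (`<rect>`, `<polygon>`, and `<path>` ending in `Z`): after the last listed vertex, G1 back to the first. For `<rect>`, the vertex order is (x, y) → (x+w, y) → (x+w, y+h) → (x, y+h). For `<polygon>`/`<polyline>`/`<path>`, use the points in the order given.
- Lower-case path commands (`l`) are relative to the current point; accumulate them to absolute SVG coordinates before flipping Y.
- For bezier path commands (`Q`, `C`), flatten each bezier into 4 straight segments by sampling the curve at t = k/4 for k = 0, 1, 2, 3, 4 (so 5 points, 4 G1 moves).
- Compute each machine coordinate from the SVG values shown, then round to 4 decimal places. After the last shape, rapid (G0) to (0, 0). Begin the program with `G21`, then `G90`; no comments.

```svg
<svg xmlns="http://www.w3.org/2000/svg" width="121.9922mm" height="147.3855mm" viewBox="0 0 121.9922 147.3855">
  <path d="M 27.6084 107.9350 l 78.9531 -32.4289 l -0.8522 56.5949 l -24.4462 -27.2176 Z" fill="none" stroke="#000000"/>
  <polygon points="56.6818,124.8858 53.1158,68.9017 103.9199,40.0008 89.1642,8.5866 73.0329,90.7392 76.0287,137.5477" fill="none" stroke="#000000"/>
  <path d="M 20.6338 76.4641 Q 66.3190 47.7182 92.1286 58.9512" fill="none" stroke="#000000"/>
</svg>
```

G21
G90
G0 X27.6084 Y39.4505
M3 S864
G1 X106.5615 Y71.8794 F951
G1 X105.7093 Y15.2845
G1 X81.2631 Y42.5021
G1 X27.6084 Y39.4505
M5
G0 X56.6818 Y22.4997
M3 S864
G1 X53.1158 Y78.4838 F951
G1 X103.9199 Y107.3847
G1 X89.1642 Y138.7989
G1 X73.0329 Y56.6463
G1 X76.0287 Y9.8378
G1 X56.6818 Y22.4997
M5
G0 X20.6338 Y70.9214
M3 S864
G1 X42.2342 Y82.7957 F951
G1 X61.3501 Y89.6726
G1 X77.9816 Y91.5521
G1 X92.1286 Y88.4343
M5
G0 X0.0000 Y0.0000

Since the viewBox matches the mm dimensions, user units are millimetres directly. The only transform is the Y-flip y_m = 147.3855 − y_svg.

Shape 1 is a closed polygon drawn with `<path>`. Its stroke #000000 means cut at S864, F951. After flipping Y the toolpath is (27.6084,39.4505) → (106.5615,71.8794) → (105.7093,15.2845) → (81.2631,42.5021) → (27.6084,39.4505), returning to the start.

Shape 2 is a closed polygon drawn with `<polygon>`. Its stroke #000000 means cut at S864, F951. After flipping Y the toolpath is (56.6818,22.4997) → (53.1158,78.4838) → (103.9199,107.3847) → (89.1642,138.7989) → (73.0329,56.6463) → (76.0287,9.8378) → (56.6818,22.4997), returning to the start.

Shape 3 is a quadratic bezier drawn with `<path>`. Its stroke #000000 means cut at S864, F951. After flipping Y the toolpath is (20.6338,70.9214) → (42.2342,82.7957) → (61.3501,89.6726) → (77.9816,91.5521) → (92.1286,88.4343).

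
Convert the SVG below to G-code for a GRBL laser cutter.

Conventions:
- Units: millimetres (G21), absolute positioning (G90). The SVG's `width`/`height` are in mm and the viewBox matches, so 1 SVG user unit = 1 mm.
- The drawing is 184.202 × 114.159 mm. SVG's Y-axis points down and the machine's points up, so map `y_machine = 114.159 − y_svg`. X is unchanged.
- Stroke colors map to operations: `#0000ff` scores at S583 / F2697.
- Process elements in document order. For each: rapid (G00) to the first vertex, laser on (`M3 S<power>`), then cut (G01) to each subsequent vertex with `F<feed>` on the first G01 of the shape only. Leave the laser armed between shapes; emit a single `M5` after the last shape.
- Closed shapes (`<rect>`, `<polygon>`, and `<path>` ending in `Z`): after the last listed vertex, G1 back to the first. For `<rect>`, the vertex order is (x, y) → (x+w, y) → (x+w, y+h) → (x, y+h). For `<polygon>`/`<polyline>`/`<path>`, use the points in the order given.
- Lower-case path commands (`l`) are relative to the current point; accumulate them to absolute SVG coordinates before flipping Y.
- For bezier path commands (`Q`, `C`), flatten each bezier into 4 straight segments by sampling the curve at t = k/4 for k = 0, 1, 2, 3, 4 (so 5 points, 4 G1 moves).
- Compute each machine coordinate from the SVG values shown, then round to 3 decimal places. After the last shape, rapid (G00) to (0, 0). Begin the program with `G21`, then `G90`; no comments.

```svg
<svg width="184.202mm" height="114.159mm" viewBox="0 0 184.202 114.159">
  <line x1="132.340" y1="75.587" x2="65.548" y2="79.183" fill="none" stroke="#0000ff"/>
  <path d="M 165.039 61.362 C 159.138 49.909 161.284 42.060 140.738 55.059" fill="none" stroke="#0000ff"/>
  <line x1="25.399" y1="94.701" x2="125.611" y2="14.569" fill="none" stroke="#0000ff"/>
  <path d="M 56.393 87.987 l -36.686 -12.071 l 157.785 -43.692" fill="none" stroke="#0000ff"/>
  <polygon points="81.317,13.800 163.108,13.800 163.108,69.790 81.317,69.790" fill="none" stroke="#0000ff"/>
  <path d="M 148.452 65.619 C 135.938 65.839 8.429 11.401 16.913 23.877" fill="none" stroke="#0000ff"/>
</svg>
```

G21
G90
G00 X132.340 Y38.572
M3 S583
G01 X65.548 Y34.976 F2697
G00 X165.039 Y52.797
M3 S583
G01 X161.642 Y60.442 F2697
G01 X158.380 Y65.118
G01 X152.373 Y65.210
G01 X140.738 Y59.100
G00 X25.399 Y19.458
M3 S583
G01 X125.611 Y99.590 F2697
G00 X56.393 Y26.172
M3 S583
G01 X19.707 Y38.243 F2697
G01 X177.492 Y81.935
G00 X81.317 Y100.359
M3 S583
G01 X163.108 Y100.359 F2697
G01 X163.108 Y44.369
G01 X81.317 Y44.369
G01 X81.317 Y100.359
G00 X148.452 Y48.540
M3 S583
G01 X121.427 Y56.724 F2697
G01 X74.808 Y74.007
G01 X32.127 Y88.992
G01 X16.913 Y90.282
M5
G00 X0.000 Y0.000

1 u = 1 mm; y_m = 114.159 − y.

[1] `<line>` line segment, #0000ff→score S583 F2697: (132.340,38.572) → (65.548,34.976)

[2] `<path>` cubic bezier, #0000ff→score S583 F2697: (165.039,52.797) → (161.642,60.442) → (158.380,65.118) → (152.373,65.210) → (140.738,59.100)

[3] `<line>` line segment, #0000ff→score S583 F2697: (25.399,19.458) → (125.611,99.590)

[4] `<path>` open polyline, #0000ff→score S583 F2697: (56.393,26.172) → (19.707,38.243) → (177.492,81.935)

[5] `<polygon>` rectangle, #0000ff→score S583 F2697: (81.317,100.359) → (163.108,100.359) → (163.108,44.369) → (81.317,44.369) → (81.317,100.359) (closed)

[6] `<path>` cubic bezier, #0000ff→score S583 F2697: (148.452,48.540) → (121.427,56.724) → (74.808,74.007) → (32.127,88.992) → (16.913,90.282)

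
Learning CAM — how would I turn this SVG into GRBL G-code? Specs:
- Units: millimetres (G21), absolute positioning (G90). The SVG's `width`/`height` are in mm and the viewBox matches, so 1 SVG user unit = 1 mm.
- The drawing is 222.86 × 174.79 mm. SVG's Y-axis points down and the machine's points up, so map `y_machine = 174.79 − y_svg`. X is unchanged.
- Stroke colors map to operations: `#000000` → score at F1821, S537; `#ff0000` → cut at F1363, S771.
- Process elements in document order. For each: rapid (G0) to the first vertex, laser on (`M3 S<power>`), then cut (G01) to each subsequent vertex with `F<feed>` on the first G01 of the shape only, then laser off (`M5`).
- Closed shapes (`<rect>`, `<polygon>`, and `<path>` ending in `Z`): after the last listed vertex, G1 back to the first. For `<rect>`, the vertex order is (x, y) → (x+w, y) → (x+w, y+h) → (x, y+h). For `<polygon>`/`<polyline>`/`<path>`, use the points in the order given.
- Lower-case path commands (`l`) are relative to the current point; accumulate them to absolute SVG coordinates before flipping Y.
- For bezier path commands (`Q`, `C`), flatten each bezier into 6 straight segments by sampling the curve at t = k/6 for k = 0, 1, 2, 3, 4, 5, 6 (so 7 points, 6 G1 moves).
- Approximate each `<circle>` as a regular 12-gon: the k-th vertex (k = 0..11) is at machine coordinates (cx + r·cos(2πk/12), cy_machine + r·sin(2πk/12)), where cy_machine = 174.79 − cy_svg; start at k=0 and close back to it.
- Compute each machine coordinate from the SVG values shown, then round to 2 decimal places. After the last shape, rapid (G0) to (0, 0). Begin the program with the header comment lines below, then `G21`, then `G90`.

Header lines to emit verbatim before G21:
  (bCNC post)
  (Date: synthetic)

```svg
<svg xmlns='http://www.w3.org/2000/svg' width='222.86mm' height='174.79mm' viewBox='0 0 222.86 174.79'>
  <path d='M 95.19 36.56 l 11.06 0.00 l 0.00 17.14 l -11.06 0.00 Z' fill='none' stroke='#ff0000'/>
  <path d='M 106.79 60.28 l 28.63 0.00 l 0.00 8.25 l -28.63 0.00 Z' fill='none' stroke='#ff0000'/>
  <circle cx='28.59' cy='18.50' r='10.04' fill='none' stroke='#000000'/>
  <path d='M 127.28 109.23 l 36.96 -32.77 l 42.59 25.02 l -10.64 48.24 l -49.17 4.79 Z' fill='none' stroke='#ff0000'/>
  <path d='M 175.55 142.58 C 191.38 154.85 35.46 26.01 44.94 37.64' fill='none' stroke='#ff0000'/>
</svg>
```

(bCNC post)
(Date: synthetic)
G21
G90
G0 X95.19 Y138.23
M3 S771
G01 X106.25 Y138.23 F1363
G01 X106.25 Y121.09
G01 X95.19 Y121.09
G01 X95.19 Y138.23
M5
G0 X106.79 Y114.51
M3 S771
G01 X135.42 Y114.51 F1363
G01 X135.42 Y106.26
G01 X106.79 Y106.26
G01 X106.79 Y114.51
M5
G0 X38.63 Y156.29
M3 S537
G01 X37.28 Y161.31 F1821
G01 X33.61 Y164.98
G01 X28.59 Y166.33
G01 X23.57 Y164.98
G01 X19.90 Y161.31
G01 X18.55 Y156.29
G01 X19.90 Y151.27
G01 X23.57 Y147.60
G01 X28.59 Y146.25
G01 X33.61 Y147.60
G01 X37.28 Y151.27
G01 X38.63 Y156.29
M5
G0 X127.28 Y65.56
M3 S771
G01 X164.24 Y98.33 F1363
G01 X206.83 Y73.31
G01 X196.19 Y25.07
G01 X147.02 Y20.28
G01 X127.28 Y65.56
M5
G0 X175.55 Y32.21
M3 S771
G01 X170.71 Y36.53 F1363
G01 X146.62 Y56.55
G01 X112.63 Y84.44
G01 X78.11 Y112.39
G01 X52.42 Y132.56
G01 X44.94 Y137.15
M5
G0 X0.00 Y0.00

1 u = 1 mm; y_m = 174.79 − y.

[1] `<path>` rectangle, #ff0000→cut S771 F1363: (95.19,138.23) → (106.25,138.23) → (106.25,121.09) → (95.19,121.09) → (95.19,138.23) (closed)

[2] `<path>` rectangle, #ff0000→cut S771 F1363: (106.79,114.51) → (135.42,114.51) → (135.42,106.26) → (106.79,106.26) → (106.79,114.51) (closed)

[3] `<circle>` circle, #000000→score S537 F1821: (38.63,156.29) → (37.28,161.31) → (33.61,164.98) → (28.59,166.33) → (23.57,164.98) → (19.90,161.31) → (18.55,156.29) → (19.90,151.27) → (23.57,147.60) → (28.59,146.25) → (33.61,147.60) → (37.28,151.27) → (38.63,156.29) (closed)

[4] `<path>` regular polygon, #ff0000→cut S771 F1363: (127.28,65.56) → (164.24,98.33) → (206.83,73.31) → (196.19,25.07) → (147.02,20.28) → (127.28,65.56) (closed)

[5] `<path>` cubic bezier, #ff0000→cut S771 F1363: (175.55,32.21) → (170.71,36.53) → (146.62,56.55) → (112.63,84.44) → (78.11,112.39) → (52.42,132.56) → (44.94,137.15)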